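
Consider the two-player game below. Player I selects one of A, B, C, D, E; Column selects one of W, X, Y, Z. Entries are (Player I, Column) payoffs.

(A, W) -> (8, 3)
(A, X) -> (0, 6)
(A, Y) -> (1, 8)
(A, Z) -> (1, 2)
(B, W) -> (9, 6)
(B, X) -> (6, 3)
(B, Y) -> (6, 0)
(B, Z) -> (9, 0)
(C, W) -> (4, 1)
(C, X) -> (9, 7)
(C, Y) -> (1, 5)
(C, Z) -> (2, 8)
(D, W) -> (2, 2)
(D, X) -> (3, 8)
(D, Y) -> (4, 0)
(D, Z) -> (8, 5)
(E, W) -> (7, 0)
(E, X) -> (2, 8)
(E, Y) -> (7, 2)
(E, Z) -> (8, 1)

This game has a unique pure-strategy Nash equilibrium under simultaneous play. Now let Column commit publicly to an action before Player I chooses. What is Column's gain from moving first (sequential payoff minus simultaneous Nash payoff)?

Work backward from Player I's decision.
- W → Player I plays B (best of 8, 9, 4, 2, 7); Column gets 6.
- X → Player I plays C (best of 0, 6, 9, 3, 2); Column gets 7.
- Y → Player I plays E (best of 1, 6, 1, 4, 7); Column gets 2.
- Z → Player I plays B (best of 1, 9, 2, 8, 8); Column gets 0.
Column's induced payoffs are 6, 7, 2, 0, so Column commits to X. Subgame-perfect outcome: (C, X) with payoffs (9, 7).
Now find the simultaneous Nash equilibrium.
Player I's best replies: W→B; X→C; Y→E; Z→B.
Column's best replies: A→Y; B→W; C→Z; D→X; E→X.
The unique mutual best reply is (B, W), giving (9, 6).
Column's commitment gain: 7 − 6 = 1.

1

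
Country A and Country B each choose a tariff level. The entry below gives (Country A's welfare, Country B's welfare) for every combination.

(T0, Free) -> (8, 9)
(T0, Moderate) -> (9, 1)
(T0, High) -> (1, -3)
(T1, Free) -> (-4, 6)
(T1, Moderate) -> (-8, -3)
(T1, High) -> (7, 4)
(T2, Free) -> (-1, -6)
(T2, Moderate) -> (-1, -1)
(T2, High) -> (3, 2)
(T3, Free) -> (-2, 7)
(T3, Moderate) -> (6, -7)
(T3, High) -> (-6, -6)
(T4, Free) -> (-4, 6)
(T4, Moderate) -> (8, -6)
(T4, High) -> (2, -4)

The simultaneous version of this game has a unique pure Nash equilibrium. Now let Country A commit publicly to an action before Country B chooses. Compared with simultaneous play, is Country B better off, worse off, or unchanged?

unchanged

Backward induction with Country A moving first.
- T0: BR = Free, leader payoff 8.
- T1: BR = Free, leader payoff -4.
- T2: BR = High, leader payoff 3.
- T3: BR = Free, leader payoff -2.
- T4: BR = Free, leader payoff -4.
Country A's induced payoffs are 8, -4, 3, -2, -4, so Country A commits to T0. Subgame-perfect outcome: (T0, Free) with payoffs (8, 9).
Under simultaneous play:
Country A's best replies: Free→T0; Moderate→T0; High→T1.
Country B's best replies: T0→Free; T1→Free; T2→High; T3→Free; T4→Free.
Only (T0, Free) has each player best-responding; Nash payoffs (8, 9).
Country B earns 9 sequentially versus 9 at the Nash outcome: unchanged.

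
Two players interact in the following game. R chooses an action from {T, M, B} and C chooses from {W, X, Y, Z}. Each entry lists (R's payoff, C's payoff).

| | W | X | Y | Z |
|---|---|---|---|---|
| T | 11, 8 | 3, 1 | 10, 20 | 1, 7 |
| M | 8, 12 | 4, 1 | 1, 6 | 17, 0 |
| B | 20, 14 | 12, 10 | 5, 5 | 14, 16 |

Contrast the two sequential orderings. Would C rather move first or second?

first

If R leads: C's best replies are T→Y, M→W, B→Z; R's induced payoffs 10, 8, 14; outcome (B, Z), payoffs (14, 16).
If C leads: R's best replies are W→B, X→B, Y→T, Z→M; C's induced payoffs 14, 10, 20, 0; outcome (T, Y), payoffs (10, 20).
C gets 20 moving first and 16 moving second, so C prefers to move first.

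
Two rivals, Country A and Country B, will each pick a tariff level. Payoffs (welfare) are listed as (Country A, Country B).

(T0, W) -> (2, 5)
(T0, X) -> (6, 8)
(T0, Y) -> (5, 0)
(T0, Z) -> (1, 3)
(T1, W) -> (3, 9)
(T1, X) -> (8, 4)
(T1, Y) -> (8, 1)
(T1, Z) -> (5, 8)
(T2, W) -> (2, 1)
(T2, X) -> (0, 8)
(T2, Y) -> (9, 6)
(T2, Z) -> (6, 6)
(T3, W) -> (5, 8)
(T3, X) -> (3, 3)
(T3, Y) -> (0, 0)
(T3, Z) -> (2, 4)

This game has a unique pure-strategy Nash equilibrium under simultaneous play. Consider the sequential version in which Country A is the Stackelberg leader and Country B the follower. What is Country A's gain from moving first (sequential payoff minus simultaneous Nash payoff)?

Work backward from Country B's decision.
- T0: BR = X, leader payoff 6.
- T1: BR = W, leader payoff 3.
- T2: BR = X, leader payoff 0.
- T3: BR = W, leader payoff 5.
Country A's induced payoffs are 6, 3, 0, 5, so Country A commits to T0. Subgame-perfect outcome: (T0, X) with payoffs (6, 8).
Under simultaneous play:
Country A's best replies: W→T3; X→T1; Y→T2; Z→T2.
Country B's best replies: T0→X; T1→W; T2→X; T3→W.
The unique mutual best reply is (T3, W), giving (5, 8).
Country A's commitment gain: 6 − 5 = 1.

1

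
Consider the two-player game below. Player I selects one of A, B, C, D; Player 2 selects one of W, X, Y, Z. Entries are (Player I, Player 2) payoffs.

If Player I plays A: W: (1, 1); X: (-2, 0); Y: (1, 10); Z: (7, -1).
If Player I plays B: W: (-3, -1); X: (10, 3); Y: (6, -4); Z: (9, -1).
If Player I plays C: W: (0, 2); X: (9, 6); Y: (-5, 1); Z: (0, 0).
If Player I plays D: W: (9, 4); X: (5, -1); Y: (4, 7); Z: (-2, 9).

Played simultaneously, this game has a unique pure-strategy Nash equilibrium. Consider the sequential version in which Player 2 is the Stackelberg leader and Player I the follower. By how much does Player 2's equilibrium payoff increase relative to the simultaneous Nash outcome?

1

Player I best-responds to each possible Player 2 move:
- W: Player I compares 1, -3, 0, 9 and picks D; Player 2 would get 4.
- X: Player I compares -2, 10, 9, 5 and picks B; Player 2 would get 3.
- Y: Player I compares 1, 6, -5, 4 and picks B; Player 2 would get -4.
- Z: Player I compares 7, 9, 0, -2 and picks B; Player 2 would get -1.
Among 4, 3, -4, -1, the best is 4 at W. Subgame-perfect outcome: (D, W) with payoffs (9, 4).
Now find the simultaneous Nash equilibrium.
Player I's best replies: W→D; X→B; Y→B; Z→B.
Player 2's best replies: A→Y; B→X; C→X; D→Z.
The unique mutual best reply is (B, X), giving (10, 3).
Player 2's commitment gain: 4 − 3 = 1.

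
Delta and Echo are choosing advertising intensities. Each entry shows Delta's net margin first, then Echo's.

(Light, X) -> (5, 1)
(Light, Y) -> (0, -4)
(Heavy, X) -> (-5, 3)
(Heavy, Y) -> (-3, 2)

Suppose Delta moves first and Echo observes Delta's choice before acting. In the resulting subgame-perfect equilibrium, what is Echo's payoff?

1

Echo best-responds to each possible Delta move:
- Light → Echo plays X (best of 1, -4); Delta gets 5.
- Heavy → Echo plays X (best of 3, 2); Delta gets -5.
Among 5, -5, the best is 5 at Light. Subgame-perfect outcome: (Light, X) with payoffs (5, 1).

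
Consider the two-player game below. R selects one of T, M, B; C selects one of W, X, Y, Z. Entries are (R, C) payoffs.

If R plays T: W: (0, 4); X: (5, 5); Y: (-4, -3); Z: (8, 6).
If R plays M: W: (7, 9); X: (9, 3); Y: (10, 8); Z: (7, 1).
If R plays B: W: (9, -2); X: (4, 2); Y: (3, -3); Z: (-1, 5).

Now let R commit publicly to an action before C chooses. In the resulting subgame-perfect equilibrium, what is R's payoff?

Solve by backward induction (R leads).
- T: C compares 4, 5, -3, 6 and picks Z; R would get 8.
- M: C compares 9, 3, 8, 1 and picks W; R would get 7.
- B: C compares -2, 2, -3, 5 and picks Z; R would get -1.
Maximizing over 8, 7, -1, R chooses T. Subgame-perfect outcome: (T, Z) with payoffs (8, 6).

8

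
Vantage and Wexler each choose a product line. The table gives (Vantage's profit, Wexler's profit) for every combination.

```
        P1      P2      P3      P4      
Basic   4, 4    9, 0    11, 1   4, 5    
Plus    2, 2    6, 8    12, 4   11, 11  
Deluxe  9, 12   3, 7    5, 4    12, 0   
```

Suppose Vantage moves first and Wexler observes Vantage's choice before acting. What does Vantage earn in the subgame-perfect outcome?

11

Work backward from Wexler's decision.
- Basic → Wexler plays P4 (best of 4, 0, 1, 5); Vantage gets 4.
- Plus → Wexler plays P4 (best of 2, 8, 4, 11); Vantage gets 11.
- Deluxe → Wexler plays P1 (best of 12, 7, 4, 0); Vantage gets 9.
Vantage's induced payoffs are 4, 11, 9, so Vantage commits to Plus. Subgame-perfect outcome: (Plus, P4) with payoffs (11, 11).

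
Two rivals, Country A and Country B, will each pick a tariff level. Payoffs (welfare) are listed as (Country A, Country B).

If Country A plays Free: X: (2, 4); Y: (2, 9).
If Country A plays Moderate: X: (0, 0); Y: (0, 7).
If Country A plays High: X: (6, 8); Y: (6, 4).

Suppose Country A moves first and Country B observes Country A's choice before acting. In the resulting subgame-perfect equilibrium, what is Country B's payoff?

8

Solve by backward induction (Country A leads).
- Free → Country B plays Y (best of 4, 9); Country A gets 2.
- Moderate → Country B plays Y (best of 0, 7); Country A gets 0.
- High → Country B plays X (best of 8, 4); Country A gets 6.
Country A's induced payoffs are 2, 0, 6, so Country A commits to High. Subgame-perfect outcome: (High, X) with payoffs (6, 8).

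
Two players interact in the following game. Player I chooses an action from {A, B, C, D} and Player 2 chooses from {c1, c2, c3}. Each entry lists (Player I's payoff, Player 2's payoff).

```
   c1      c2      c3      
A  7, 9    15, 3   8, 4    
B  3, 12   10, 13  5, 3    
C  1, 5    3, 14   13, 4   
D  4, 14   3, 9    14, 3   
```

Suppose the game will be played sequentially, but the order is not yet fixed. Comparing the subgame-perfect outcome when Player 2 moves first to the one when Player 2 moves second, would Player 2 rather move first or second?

If Player I leads: Player 2's best replies are A→c1, B→c2, C→c2, D→c1; Player I's induced payoffs 7, 10, 3, 4; outcome (B, c2), payoffs (10, 13).
If Player 2 leads: Player I's best replies are c1→A, c2→A, c3→D; Player 2's induced payoffs 9, 3, 3; outcome (A, c1), payoffs (7, 9).
Player 2 gets 9 moving first and 13 moving second, so Player 2 prefers to move second.

second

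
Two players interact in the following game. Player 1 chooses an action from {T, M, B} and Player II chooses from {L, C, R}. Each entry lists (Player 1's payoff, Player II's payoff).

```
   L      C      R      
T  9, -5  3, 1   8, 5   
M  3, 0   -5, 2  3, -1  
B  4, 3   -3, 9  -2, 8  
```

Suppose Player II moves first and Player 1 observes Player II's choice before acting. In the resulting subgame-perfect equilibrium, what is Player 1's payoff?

Work backward from Player 1's decision.
- L → Player 1 plays T (best of 9, 3, 4); Player II gets -5.
- C → Player 1 plays T (best of 3, -5, -3); Player II gets 1.
- R → Player 1 plays T (best of 8, 3, -2); Player II gets 5.
Among -5, 1, 5, the best is 5 at R. Subgame-perfect outcome: (T, R) with payoffs (8, 5).

8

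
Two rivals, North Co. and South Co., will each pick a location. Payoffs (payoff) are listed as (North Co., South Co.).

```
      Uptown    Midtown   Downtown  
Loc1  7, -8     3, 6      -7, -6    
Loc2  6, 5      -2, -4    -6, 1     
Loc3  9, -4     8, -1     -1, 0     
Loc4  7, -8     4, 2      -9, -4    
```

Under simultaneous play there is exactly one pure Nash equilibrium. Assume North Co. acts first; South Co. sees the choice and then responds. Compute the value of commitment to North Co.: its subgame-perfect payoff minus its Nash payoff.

7

South Co. best-responds to each possible North Co. move:
- Loc1: BR = Midtown, leader payoff 3.
- Loc2: BR = Uptown, leader payoff 6.
- Loc3: BR = Downtown, leader payoff -1.
- Loc4: BR = Midtown, leader payoff 4.
Among 3, 6, -1, 4, the best is 6 at Loc2. Subgame-perfect outcome: (Loc2, Uptown) with payoffs (6, 5).
For the simultaneous game, intersect best replies.
North Co.'s best replies: Uptown→Loc3; Midtown→Loc3; Downtown→Loc3.
South Co.'s best replies: Loc1→Midtown; Loc2→Uptown; Loc3→Downtown; Loc4→Midtown.
Only (Loc3, Downtown) has each player best-responding; Nash payoffs (-1, 0).
North Co.'s commitment gain: 6 − -1 = 7.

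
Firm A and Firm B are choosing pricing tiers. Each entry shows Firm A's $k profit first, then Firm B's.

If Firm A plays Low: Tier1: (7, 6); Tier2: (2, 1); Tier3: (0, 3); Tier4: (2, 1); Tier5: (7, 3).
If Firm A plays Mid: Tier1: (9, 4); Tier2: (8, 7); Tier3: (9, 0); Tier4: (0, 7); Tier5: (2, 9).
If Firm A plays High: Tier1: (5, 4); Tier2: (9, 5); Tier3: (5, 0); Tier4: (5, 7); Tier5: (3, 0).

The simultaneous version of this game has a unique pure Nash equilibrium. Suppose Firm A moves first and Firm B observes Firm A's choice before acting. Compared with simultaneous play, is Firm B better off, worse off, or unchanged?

worse off

Backward induction with Firm A moving first.
- Low → Firm B plays Tier1 (best of 6, 1, 3, 1, 3); Firm A gets 7.
- Mid → Firm B plays Tier5 (best of 4, 7, 0, 7, 9); Firm A gets 2.
- High → Firm B plays Tier4 (best of 4, 5, 0, 7, 0); Firm A gets 5.
Among 7, 2, 5, the best is 7 at Low. Subgame-perfect outcome: (Low, Tier1) with payoffs (7, 6).
Now find the simultaneous Nash equilibrium.
Firm A's best replies: Tier1→Mid; Tier2→High; Tier3→Mid; Tier4→High; Tier5→Low.
Firm B's best replies: Low→Tier1; Mid→Tier5; High→Tier4.
The unique mutual best reply is (High, Tier4), giving (5, 7).
Firm B earns 6 sequentially versus 7 at the Nash outcome: worse off.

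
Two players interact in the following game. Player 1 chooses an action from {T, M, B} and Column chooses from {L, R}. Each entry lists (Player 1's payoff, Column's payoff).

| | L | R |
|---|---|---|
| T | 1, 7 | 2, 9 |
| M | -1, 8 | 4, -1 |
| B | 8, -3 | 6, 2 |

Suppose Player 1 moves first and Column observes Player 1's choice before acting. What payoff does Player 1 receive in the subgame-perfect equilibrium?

Column best-responds to each possible Player 1 move:
- T: BR = R, leader payoff 2.
- M: BR = L, leader payoff -1.
- B: BR = R, leader payoff 6.
Player 1's induced payoffs are 2, -1, 6, so Player 1 commits to B. Subgame-perfect outcome: (B, R) with payoffs (6, 2).

6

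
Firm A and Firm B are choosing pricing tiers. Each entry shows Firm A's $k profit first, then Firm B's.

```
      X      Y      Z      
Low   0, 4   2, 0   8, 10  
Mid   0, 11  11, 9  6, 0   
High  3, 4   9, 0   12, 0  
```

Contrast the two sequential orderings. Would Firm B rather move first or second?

If Firm A leads: Firm B's best replies are Low→Z, Mid→X, High→X; Firm A's induced payoffs 8, 0, 3; outcome (Low, Z), payoffs (8, 10).
If Firm B leads: Firm A's best replies are X→High, Y→Mid, Z→High; Firm B's induced payoffs 4, 9, 0; outcome (Mid, Y), payoffs (11, 9).
Firm B gets 9 moving first and 10 moving second, so Firm B prefers to move second.

second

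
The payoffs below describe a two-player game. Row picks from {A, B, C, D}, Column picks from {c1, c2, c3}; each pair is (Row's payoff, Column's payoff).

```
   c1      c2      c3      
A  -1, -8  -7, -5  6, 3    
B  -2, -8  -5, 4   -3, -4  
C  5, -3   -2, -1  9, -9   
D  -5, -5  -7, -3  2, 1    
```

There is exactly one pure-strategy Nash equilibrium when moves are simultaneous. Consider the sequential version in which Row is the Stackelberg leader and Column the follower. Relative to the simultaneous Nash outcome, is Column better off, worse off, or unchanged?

better off

Work backward from Column's decision.
- A: BR = c3, leader payoff 6.
- B: BR = c2, leader payoff -5.
- C: BR = c2, leader payoff -2.
- D: BR = c3, leader payoff 2.
Among 6, -5, -2, 2, the best is 6 at A. Subgame-perfect outcome: (A, c3) with payoffs (6, 3).
Under simultaneous play:
Row's best replies: c1→C; c2→C; c3→C.
Column's best replies: A→c3; B→c2; C→c2; D→c3.
Only (C, c2) has each player best-responding; Nash payoffs (-2, -1).
Column earns 3 sequentially versus -1 at the Nash outcome: better off.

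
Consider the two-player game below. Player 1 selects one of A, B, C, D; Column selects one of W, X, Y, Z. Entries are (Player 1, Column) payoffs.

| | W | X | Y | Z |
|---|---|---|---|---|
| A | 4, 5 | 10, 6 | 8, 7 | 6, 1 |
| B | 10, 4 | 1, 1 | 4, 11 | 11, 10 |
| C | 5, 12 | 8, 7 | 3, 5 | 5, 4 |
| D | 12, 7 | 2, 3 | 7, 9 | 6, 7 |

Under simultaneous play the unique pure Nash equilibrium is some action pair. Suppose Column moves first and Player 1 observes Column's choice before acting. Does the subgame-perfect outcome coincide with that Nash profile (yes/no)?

Work backward from Player 1's decision.
- W → Player 1 plays D (best of 4, 10, 5, 12); Column gets 7.
- X → Player 1 plays A (best of 10, 1, 8, 2); Column gets 6.
- Y → Player 1 plays A (best of 8, 4, 3, 7); Column gets 7.
- Z → Player 1 plays B (best of 6, 11, 5, 6); Column gets 10.
Column's induced payoffs are 7, 6, 7, 10, so Column commits to Z. Subgame-perfect outcome: (B, Z) with payoffs (11, 10).
Under simultaneous play:
Player 1's best replies: W→D; X→A; Y→A; Z→B.
Column's best replies: A→Y; B→Y; C→W; D→Y.
The unique mutual best reply is (A, Y), giving (8, 7).
Sequential outcome (B, Z) differs from the Nash profile (A, Y).

no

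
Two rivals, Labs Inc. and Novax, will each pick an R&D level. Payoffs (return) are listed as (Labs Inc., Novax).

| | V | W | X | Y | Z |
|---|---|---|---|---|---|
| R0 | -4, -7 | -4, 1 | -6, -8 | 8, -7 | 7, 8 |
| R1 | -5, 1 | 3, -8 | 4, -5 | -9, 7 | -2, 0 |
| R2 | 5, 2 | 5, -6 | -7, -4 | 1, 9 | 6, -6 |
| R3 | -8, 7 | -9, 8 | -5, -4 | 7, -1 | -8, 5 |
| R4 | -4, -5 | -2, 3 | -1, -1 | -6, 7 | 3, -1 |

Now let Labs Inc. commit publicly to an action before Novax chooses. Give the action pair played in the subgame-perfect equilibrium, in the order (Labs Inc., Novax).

(R0, Z)

Work backward from Novax's decision.
- R0: Novax compares -7, 1, -8, -7, 8 and picks Z; Labs Inc. would get 7.
- R1: Novax compares 1, -8, -5, 7, 0 and picks Y; Labs Inc. would get -9.
- R2: Novax compares 2, -6, -4, 9, -6 and picks Y; Labs Inc. would get 1.
- R3: Novax compares 7, 8, -4, -1, 5 and picks W; Labs Inc. would get -9.
- R4: Novax compares -5, 3, -1, 7, -1 and picks Y; Labs Inc. would get -6.
Among 7, -9, 1, -9, -6, the best is 7 at R0. Subgame-perfect outcome: (R0, Z) with payoffs (7, 8).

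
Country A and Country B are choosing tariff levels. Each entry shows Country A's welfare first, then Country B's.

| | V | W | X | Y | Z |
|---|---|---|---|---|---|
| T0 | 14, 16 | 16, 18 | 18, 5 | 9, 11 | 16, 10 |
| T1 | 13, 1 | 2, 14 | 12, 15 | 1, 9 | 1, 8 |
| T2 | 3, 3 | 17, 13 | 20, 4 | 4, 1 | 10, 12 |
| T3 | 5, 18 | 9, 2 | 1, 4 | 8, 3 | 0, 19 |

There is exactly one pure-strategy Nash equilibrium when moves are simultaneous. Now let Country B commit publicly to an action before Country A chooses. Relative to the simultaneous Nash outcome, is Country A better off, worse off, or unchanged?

Country A best-responds to each possible Country B move:
- V → Country A plays T0 (best of 14, 13, 3, 5); Country B gets 16.
- W → Country A plays T2 (best of 16, 2, 17, 9); Country B gets 13.
- X → Country A plays T2 (best of 18, 12, 20, 1); Country B gets 4.
- Y → Country A plays T0 (best of 9, 1, 4, 8); Country B gets 11.
- Z → Country A plays T0 (best of 16, 1, 10, 0); Country B gets 10.
Country B's induced payoffs are 16, 13, 4, 11, 10, so Country B commits to V. Subgame-perfect outcome: (T0, V) with payoffs (14, 16).
Now find the simultaneous Nash equilibrium.
Country A's best replies: V→T0; W→T2; X→T2; Y→T0; Z→T0.
Country B's best replies: T0→W; T1→X; T2→W; T3→Z.
Only (T2, W) has each player best-responding; Nash payoffs (17, 13).
Country A earns 14 sequentially versus 17 at the Nash outcome: worse off.

worse off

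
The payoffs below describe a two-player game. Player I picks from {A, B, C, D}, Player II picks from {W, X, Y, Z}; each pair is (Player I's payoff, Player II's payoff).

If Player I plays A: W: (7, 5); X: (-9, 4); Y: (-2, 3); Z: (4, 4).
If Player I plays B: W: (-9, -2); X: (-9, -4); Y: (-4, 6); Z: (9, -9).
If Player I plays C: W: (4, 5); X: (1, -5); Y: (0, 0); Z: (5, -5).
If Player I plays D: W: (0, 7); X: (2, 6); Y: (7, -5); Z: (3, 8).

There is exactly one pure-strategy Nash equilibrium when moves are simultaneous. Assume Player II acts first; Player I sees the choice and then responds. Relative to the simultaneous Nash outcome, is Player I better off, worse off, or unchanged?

Backward induction with Player II moving first.
- W: Player I compares 7, -9, 4, 0 and picks A; Player II would get 5.
- X: Player I compares -9, -9, 1, 2 and picks D; Player II would get 6.
- Y: Player I compares -2, -4, 0, 7 and picks D; Player II would get -5.
- Z: Player I compares 4, 9, 5, 3 and picks B; Player II would get -9.
Player II's induced payoffs are 5, 6, -5, -9, so Player II commits to X. Subgame-perfect outcome: (D, X) with payoffs (2, 6).
For the simultaneous game, intersect best replies.
Player I's best replies: W→A; X→D; Y→D; Z→B.
Player II's best replies: A→W; B→Y; C→W; D→Z.
The unique mutual best reply is (A, W), giving (7, 5).
Player I earns 2 sequentially versus 7 at the Nash outcome: worse off.

worse off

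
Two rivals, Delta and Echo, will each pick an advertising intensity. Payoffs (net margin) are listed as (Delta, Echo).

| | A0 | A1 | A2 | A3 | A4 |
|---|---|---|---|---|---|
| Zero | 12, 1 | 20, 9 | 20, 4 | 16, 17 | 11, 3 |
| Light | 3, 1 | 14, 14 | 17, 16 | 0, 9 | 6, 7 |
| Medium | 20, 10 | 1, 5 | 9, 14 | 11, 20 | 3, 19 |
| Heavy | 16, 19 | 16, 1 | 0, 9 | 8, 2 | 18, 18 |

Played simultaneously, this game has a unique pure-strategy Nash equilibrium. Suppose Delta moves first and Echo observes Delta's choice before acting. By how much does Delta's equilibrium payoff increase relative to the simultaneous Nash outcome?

1

Echo best-responds to each possible Delta move:
- Zero → Echo plays A3 (best of 1, 9, 4, 17, 3); Delta gets 16.
- Light → Echo plays A2 (best of 1, 14, 16, 9, 7); Delta gets 17.
- Medium → Echo plays A3 (best of 10, 5, 14, 20, 19); Delta gets 11.
- Heavy → Echo plays A0 (best of 19, 1, 9, 2, 18); Delta gets 16.
Among 16, 17, 11, 16, the best is 17 at Light. Subgame-perfect outcome: (Light, A2) with payoffs (17, 16).
Under simultaneous play:
Delta's best replies: A0→Medium; A1→Zero; A2→Zero; A3→Zero; A4→Heavy.
Echo's best replies: Zero→A3; Light→A2; Medium→A3; Heavy→A0.
The unique mutual best reply is (Zero, A3), giving (16, 17).
Delta's commitment gain: 17 − 16 = 1.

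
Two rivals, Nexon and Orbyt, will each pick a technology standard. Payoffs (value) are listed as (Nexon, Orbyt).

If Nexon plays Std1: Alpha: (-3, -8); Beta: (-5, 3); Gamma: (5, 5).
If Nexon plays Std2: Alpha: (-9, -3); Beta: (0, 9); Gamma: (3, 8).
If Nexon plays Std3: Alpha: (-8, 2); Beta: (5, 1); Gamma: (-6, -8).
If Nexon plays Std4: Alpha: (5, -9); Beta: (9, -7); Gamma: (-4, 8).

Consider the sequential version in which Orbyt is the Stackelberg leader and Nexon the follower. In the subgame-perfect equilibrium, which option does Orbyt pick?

Solve by backward induction (Orbyt leads).
- Alpha: Nexon compares -3, -9, -8, 5 and picks Std4; Orbyt would get -9.
- Beta: Nexon compares -5, 0, 5, 9 and picks Std4; Orbyt would get -7.
- Gamma: Nexon compares 5, 3, -6, -4 and picks Std1; Orbyt would get 5.
Among -9, -7, 5, the best is 5 at Gamma. Subgame-perfect outcome: (Std1, Gamma) with payoffs (5, 5).

Gamma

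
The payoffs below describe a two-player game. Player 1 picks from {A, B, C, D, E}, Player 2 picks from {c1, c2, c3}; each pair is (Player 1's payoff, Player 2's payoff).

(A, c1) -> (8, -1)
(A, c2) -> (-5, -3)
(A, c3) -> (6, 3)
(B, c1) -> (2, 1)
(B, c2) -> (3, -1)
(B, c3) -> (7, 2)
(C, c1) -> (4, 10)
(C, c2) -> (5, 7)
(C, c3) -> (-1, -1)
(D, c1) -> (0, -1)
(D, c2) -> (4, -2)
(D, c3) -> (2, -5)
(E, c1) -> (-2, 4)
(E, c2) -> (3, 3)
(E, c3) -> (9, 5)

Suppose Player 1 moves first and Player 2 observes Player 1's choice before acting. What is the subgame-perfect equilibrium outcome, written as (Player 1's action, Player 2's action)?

(E, c3)

Work backward from Player 2's decision.
- A: Player 2 compares -1, -3, 3 and picks c3; Player 1 would get 6.
- B: Player 2 compares 1, -1, 2 and picks c3; Player 1 would get 7.
- C: Player 2 compares 10, 7, -1 and picks c1; Player 1 would get 4.
- D: Player 2 compares -1, -2, -5 and picks c1; Player 1 would get 0.
- E: Player 2 compares 4, 3, 5 and picks c3; Player 1 would get 9.
Among 6, 7, 4, 0, 9, the best is 9 at E. Subgame-perfect outcome: (E, c3) with payoffs (9, 5).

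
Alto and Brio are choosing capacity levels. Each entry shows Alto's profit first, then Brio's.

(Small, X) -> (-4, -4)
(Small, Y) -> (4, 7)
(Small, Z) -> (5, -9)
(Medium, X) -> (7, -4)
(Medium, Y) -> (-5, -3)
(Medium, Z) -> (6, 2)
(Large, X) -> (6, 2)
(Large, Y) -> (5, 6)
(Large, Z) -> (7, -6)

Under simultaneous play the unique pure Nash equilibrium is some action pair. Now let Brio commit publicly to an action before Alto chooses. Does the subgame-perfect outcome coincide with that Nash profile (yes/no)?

yes

Alto best-responds to each possible Brio move:
- X → Alto plays Medium (best of -4, 7, 6); Brio gets -4.
- Y → Alto plays Large (best of 4, -5, 5); Brio gets 6.
- Z → Alto plays Large (best of 5, 6, 7); Brio gets -6.
Brio's induced payoffs are -4, 6, -6, so Brio commits to Y. Subgame-perfect outcome: (Large, Y) with payoffs (5, 6).
Now find the simultaneous Nash equilibrium.
Alto's best replies: X→Medium; Y→Large; Z→Large.
Brio's best replies: Small→Y; Medium→Z; Large→Y.
The unique mutual best reply is (Large, Y), giving (5, 6).
Sequential outcome (Large, Y) coincides with the Nash profile (Large, Y).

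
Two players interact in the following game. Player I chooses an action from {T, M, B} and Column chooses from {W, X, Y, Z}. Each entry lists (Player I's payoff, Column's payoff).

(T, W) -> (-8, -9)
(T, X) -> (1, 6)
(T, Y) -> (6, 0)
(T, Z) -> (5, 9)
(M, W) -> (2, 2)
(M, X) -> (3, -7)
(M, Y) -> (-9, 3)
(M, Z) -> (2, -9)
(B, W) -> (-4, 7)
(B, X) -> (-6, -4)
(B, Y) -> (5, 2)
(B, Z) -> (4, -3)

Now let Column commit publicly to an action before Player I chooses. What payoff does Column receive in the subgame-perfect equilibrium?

9

Backward induction with Column moving first.
- W: BR = M, leader payoff 2.
- X: BR = M, leader payoff -7.
- Y: BR = T, leader payoff 0.
- Z: BR = T, leader payoff 9.
Maximizing over 2, -7, 0, 9, Column chooses Z. Subgame-perfect outcome: (T, Z) with payoffs (5, 9).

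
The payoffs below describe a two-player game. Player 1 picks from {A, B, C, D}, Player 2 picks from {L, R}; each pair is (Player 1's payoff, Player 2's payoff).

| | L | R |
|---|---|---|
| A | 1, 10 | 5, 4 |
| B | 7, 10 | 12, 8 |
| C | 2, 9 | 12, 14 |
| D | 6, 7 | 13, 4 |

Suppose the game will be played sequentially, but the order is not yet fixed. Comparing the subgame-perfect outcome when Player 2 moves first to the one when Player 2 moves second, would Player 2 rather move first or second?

second

If Player 1 leads: Player 2's best replies are A→L, B→L, C→R, D→L; Player 1's induced payoffs 1, 7, 12, 6; outcome (C, R), payoffs (12, 14).
If Player 2 leads: Player 1's best replies are L→B, R→D; Player 2's induced payoffs 10, 4; outcome (B, L), payoffs (7, 10).
Player 2 gets 10 moving first and 14 moving second, so Player 2 prefers to move second.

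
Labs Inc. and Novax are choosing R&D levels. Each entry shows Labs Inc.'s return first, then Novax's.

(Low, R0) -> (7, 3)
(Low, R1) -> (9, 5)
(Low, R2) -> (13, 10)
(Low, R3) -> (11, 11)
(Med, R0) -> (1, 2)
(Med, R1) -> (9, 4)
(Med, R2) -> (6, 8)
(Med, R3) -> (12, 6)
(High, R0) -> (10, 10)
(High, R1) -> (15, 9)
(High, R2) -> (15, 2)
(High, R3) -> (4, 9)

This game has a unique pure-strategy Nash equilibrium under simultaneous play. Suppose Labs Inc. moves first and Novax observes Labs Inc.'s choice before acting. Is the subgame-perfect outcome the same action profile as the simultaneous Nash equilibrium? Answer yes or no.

Backward induction with Labs Inc. moving first.
- Low: BR = R3, leader payoff 11.
- Med: BR = R2, leader payoff 6.
- High: BR = R0, leader payoff 10.
Maximizing over 11, 6, 10, Labs Inc. chooses Low. Subgame-perfect outcome: (Low, R3) with payoffs (11, 11).
Under simultaneous play:
Labs Inc.'s best replies: R0→High; R1→High; R2→High; R3→Med.
Novax's best replies: Low→R3; Med→R2; High→R0.
The unique mutual best reply is (High, R0), giving (10, 10).
Sequential outcome (Low, R3) differs from the Nash profile (High, R0).

no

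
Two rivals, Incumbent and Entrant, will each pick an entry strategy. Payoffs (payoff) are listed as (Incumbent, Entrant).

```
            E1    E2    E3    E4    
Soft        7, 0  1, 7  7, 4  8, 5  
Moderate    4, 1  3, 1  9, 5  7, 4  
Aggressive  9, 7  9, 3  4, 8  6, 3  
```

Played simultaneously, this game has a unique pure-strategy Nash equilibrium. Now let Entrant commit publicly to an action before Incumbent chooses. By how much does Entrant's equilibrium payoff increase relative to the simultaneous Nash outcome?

Incumbent best-responds to each possible Entrant move:
- E1 → Incumbent plays Aggressive (best of 7, 4, 9); Entrant gets 7.
- E2 → Incumbent plays Aggressive (best of 1, 3, 9); Entrant gets 3.
- E3 → Incumbent plays Moderate (best of 7, 9, 4); Entrant gets 5.
- E4 → Incumbent plays Soft (best of 8, 7, 6); Entrant gets 5.
Among 7, 3, 5, 5, the best is 7 at E1. Subgame-perfect outcome: (Aggressive, E1) with payoffs (9, 7).
Now find the simultaneous Nash equilibrium.
Incumbent's best replies: E1→Aggressive; E2→Aggressive; E3→Moderate; E4→Soft.
Entrant's best replies: Soft→E2; Moderate→E3; Aggressive→E3.
The unique mutual best reply is (Moderate, E3), giving (9, 5).
Entrant's commitment gain: 7 − 5 = 2.

2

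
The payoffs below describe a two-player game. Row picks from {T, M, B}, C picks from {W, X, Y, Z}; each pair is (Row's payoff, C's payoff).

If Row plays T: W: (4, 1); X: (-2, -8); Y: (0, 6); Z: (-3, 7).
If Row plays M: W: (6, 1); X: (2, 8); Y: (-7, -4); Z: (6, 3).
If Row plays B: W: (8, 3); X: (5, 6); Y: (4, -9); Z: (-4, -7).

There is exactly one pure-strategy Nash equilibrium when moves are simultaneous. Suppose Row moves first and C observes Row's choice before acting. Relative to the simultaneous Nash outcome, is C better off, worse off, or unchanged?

C best-responds to each possible Row move:
- T → C plays Z (best of 1, -8, 6, 7); Row gets -3.
- M → C plays X (best of 1, 8, -4, 3); Row gets 2.
- B → C plays X (best of 3, 6, -9, -7); Row gets 5.
Row's induced payoffs are -3, 2, 5, so Row commits to B. Subgame-perfect outcome: (B, X) with payoffs (5, 6).
Under simultaneous play:
Row's best replies: W→B; X→B; Y→B; Z→M.
C's best replies: T→Z; M→X; B→X.
Only (B, X) has each player best-responding; Nash payoffs (5, 6).
C earns 6 sequentially versus 6 at the Nash outcome: unchanged.

unchanged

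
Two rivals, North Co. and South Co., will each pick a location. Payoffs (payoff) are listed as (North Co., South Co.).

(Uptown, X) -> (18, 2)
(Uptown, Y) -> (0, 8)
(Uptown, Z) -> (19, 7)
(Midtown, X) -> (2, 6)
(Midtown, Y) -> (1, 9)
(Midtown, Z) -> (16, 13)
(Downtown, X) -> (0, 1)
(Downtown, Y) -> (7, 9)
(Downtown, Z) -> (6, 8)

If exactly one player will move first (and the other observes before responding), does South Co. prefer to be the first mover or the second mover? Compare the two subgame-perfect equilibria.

If North Co. leads: South Co.'s best replies are Uptown→Y, Midtown→Z, Downtown→Y; North Co.'s induced payoffs 0, 16, 7; outcome (Midtown, Z), payoffs (16, 13).
If South Co. leads: North Co.'s best replies are X→Uptown, Y→Downtown, Z→Uptown; South Co.'s induced payoffs 2, 9, 7; outcome (Downtown, Y), payoffs (7, 9).
South Co. gets 9 moving first and 13 moving second, so South Co. prefers to move second.

second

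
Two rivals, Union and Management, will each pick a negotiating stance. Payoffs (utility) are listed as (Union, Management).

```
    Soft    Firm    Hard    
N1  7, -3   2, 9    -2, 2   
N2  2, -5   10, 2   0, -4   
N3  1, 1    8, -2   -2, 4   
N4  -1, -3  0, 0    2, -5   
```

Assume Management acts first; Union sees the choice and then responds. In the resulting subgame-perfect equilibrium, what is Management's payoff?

2

Work backward from Union's decision.
- Soft: Union compares 7, 2, 1, -1 and picks N1; Management would get -3.
- Firm: Union compares 2, 10, 8, 0 and picks N2; Management would get 2.
- Hard: Union compares -2, 0, -2, 2 and picks N4; Management would get -5.
Management's induced payoffs are -3, 2, -5, so Management commits to Firm. Subgame-perfect outcome: (N2, Firm) with payoffs (10, 2).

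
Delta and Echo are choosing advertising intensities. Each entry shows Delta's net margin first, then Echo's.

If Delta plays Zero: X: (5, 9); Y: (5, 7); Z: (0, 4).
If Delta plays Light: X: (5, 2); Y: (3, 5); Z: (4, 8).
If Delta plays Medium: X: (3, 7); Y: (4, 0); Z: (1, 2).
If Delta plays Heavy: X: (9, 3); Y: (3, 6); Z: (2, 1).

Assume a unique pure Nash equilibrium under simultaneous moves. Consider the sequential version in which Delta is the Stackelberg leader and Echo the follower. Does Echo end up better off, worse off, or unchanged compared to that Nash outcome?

better off

Work backward from Echo's decision.
- Zero → Echo plays X (best of 9, 7, 4); Delta gets 5.
- Light → Echo plays Z (best of 2, 5, 8); Delta gets 4.
- Medium → Echo plays X (best of 7, 0, 2); Delta gets 3.
- Heavy → Echo plays Y (best of 3, 6, 1); Delta gets 3.
Maximizing over 5, 4, 3, 3, Delta chooses Zero. Subgame-perfect outcome: (Zero, X) with payoffs (5, 9).
For the simultaneous game, intersect best replies.
Delta's best replies: X→Heavy; Y→Zero; Z→Light.
Echo's best replies: Zero→X; Light→Z; Medium→X; Heavy→Y.
Only (Light, Z) has each player best-responding; Nash payoffs (4, 8).
Echo earns 9 sequentially versus 8 at the Nash outcome: better off.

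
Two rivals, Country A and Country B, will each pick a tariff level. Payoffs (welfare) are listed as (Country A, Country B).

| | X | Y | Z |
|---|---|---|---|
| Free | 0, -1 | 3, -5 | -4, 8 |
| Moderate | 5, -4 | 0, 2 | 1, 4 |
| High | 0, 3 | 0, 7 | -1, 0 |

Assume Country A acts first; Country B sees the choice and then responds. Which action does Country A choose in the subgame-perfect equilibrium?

Moderate

Backward induction with Country A moving first.
- Free → Country B plays Z (best of -1, -5, 8); Country A gets -4.
- Moderate → Country B plays Z (best of -4, 2, 4); Country A gets 1.
- High → Country B plays Y (best of 3, 7, 0); Country A gets 0.
Among -4, 1, 0, the best is 1 at Moderate. Subgame-perfect outcome: (Moderate, Z) with payoffs (1, 4).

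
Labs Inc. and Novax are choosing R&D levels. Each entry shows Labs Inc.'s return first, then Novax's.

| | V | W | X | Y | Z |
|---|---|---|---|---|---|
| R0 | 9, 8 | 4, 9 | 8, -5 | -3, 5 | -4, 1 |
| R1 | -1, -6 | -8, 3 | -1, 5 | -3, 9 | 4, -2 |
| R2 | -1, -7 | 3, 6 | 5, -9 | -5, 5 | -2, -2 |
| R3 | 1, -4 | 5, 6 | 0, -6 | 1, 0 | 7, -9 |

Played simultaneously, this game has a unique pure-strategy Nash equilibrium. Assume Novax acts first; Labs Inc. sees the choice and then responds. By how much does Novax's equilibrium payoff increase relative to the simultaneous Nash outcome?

2

Labs Inc. best-responds to each possible Novax move:
- V → Labs Inc. plays R0 (best of 9, -1, -1, 1); Novax gets 8.
- W → Labs Inc. plays R3 (best of 4, -8, 3, 5); Novax gets 6.
- X → Labs Inc. plays R0 (best of 8, -1, 5, 0); Novax gets -5.
- Y → Labs Inc. plays R3 (best of -3, -3, -5, 1); Novax gets 0.
- Z → Labs Inc. plays R3 (best of -4, 4, -2, 7); Novax gets -9.
Maximizing over 8, 6, -5, 0, -9, Novax chooses V. Subgame-perfect outcome: (R0, V) with payoffs (9, 8).
Now find the simultaneous Nash equilibrium.
Labs Inc.'s best replies: V→R0; W→R3; X→R0; Y→R3; Z→R3.
Novax's best replies: R0→W; R1→Y; R2→W; R3→W.
The unique mutual best reply is (R3, W), giving (5, 6).
Novax's commitment gain: 8 − 6 = 2.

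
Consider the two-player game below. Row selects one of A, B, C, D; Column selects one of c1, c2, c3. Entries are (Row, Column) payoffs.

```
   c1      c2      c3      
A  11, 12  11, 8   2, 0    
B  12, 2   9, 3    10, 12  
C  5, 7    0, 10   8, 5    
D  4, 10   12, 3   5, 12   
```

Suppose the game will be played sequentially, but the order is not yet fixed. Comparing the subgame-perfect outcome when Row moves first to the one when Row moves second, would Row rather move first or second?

first

If Row leads: Column's best replies are A→c1, B→c3, C→c2, D→c3; Row's induced payoffs 11, 10, 0, 5; outcome (A, c1), payoffs (11, 12).
If Column leads: Row's best replies are c1→B, c2→D, c3→B; Column's induced payoffs 2, 3, 12; outcome (B, c3), payoffs (10, 12).
Row gets 11 moving first and 10 moving second, so Row prefers to move first.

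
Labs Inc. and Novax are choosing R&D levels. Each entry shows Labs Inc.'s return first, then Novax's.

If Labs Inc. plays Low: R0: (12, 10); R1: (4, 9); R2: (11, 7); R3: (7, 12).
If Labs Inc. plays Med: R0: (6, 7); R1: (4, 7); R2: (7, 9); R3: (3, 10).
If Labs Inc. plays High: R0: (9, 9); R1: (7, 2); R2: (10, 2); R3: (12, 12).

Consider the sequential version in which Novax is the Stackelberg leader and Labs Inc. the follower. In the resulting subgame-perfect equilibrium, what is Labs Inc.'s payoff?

Backward induction with Novax moving first.
- R0: Labs Inc. compares 12, 6, 9 and picks Low; Novax would get 10.
- R1: Labs Inc. compares 4, 4, 7 and picks High; Novax would get 2.
- R2: Labs Inc. compares 11, 7, 10 and picks Low; Novax would get 7.
- R3: Labs Inc. compares 7, 3, 12 and picks High; Novax would get 12.
Maximizing over 10, 2, 7, 12, Novax chooses R3. Subgame-perfect outcome: (High, R3) with payoffs (12, 12).

12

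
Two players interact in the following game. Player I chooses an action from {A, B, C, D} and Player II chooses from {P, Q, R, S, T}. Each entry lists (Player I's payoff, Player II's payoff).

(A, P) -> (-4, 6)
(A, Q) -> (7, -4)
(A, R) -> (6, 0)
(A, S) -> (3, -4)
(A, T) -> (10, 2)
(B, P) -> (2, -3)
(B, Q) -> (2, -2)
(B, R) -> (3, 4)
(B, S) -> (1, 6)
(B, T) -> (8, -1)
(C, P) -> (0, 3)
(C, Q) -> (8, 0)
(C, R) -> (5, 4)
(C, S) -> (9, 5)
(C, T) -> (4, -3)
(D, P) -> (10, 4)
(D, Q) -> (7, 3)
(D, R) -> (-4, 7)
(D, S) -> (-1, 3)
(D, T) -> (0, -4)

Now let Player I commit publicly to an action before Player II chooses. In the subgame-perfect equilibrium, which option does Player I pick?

Work backward from Player II's decision.
- A → Player II plays P (best of 6, -4, 0, -4, 2); Player I gets -4.
- B → Player II plays S (best of -3, -2, 4, 6, -1); Player I gets 1.
- C → Player II plays S (best of 3, 0, 4, 5, -3); Player I gets 9.
- D → Player II plays R (best of 4, 3, 7, 3, -4); Player I gets -4.
Player I's induced payoffs are -4, 1, 9, -4, so Player I commits to C. Subgame-perfect outcome: (C, S) with payoffs (9, 5).

C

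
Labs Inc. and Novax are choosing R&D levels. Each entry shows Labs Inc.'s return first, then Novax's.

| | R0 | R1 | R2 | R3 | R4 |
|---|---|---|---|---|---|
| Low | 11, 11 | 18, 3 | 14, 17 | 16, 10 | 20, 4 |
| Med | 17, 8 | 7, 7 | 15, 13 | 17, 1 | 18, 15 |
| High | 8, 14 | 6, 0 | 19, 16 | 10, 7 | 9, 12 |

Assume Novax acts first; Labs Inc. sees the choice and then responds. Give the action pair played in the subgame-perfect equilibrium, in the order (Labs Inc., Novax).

Work backward from Labs Inc.'s decision.
- R0: BR = Med, leader payoff 8.
- R1: BR = Low, leader payoff 3.
- R2: BR = High, leader payoff 16.
- R3: BR = Med, leader payoff 1.
- R4: BR = Low, leader payoff 4.
Novax's induced payoffs are 8, 3, 16, 1, 4, so Novax commits to R2. Subgame-perfect outcome: (High, R2) with payoffs (19, 16).

(High, R2)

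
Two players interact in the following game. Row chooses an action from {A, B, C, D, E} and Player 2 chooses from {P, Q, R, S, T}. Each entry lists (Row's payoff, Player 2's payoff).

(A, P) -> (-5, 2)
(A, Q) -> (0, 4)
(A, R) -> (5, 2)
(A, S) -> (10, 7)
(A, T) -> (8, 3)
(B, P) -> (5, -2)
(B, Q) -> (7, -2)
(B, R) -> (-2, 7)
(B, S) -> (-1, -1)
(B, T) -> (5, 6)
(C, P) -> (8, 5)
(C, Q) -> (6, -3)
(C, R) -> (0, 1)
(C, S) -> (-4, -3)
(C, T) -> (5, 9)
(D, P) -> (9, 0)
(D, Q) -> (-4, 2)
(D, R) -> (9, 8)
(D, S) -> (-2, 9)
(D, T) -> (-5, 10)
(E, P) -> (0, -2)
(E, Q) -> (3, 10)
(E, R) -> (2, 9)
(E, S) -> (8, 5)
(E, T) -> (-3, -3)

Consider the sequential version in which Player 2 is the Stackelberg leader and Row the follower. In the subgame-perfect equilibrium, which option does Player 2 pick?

R

Backward induction with Player 2 moving first.
- P → Row plays D (best of -5, 5, 8, 9, 0); Player 2 gets 0.
- Q → Row plays B (best of 0, 7, 6, -4, 3); Player 2 gets -2.
- R → Row plays D (best of 5, -2, 0, 9, 2); Player 2 gets 8.
- S → Row plays A (best of 10, -1, -4, -2, 8); Player 2 gets 7.
- T → Row plays A (best of 8, 5, 5, -5, -3); Player 2 gets 3.
Maximizing over 0, -2, 8, 7, 3, Player 2 chooses R. Subgame-perfect outcome: (D, R) with payoffs (9, 8).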